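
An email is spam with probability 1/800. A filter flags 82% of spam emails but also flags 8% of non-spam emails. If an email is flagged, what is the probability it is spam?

Let D = the rare event, + = positive/flagged.
P(D) = 1/800
P(+|D) = 82/100 = 41/50
P(+|D') = 8/100 = 2/25
P(+) = P(+|D)P(D) + P(+|D')P(D')
     = \frac{41}{50} × \frac{1}{800} + \frac{2}{25} × \frac{799}{800}
     = \frac{3237}{40000}
P(D|+) = P(+|D)P(D)/P(+) = \frac{41}{3237}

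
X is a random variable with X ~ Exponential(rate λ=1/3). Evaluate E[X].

For X ~ Exponential(rate λ=1/3), the expected value is:
E[X] = 3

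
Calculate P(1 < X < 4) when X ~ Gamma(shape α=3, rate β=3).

P(1 < X < 4) = ∫_{1}^{4} f(x) dx
where f(x) = \frac{27 x^{2} e^{- 3 x}}{2}
= \frac{17 \left(-10 + e^{9}\right)}{2 e^{12}}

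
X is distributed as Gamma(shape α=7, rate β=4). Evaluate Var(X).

For X ~ Gamma(shape α=7, rate β=4):
Var(X) = \frac{7}{16}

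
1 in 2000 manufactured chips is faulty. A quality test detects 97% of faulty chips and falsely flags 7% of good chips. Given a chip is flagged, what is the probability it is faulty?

Let D = the rare event, + = positive/flagged.
P(D) = 1/2000
P(+|D) = 97/100
P(+|D') = 7/100
P(+) = P(+|D)P(D) + P(+|D')P(D')
     = \frac{97}{100} × \frac{1}{2000} + \frac{7}{100} × \frac{1999}{2000}
     = \frac{1409}{20000}
P(D|+) = P(+|D)P(D)/P(+) = \frac{97}{14090}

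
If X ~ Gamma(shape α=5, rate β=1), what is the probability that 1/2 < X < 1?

P(1/2 < X < 1) = ∫_{1/2}^{1} f(x) dx
where f(x) = \frac{x^{4} e^{- x}}{24}
= - \frac{65}{24 e} + \frac{211}{128 e^{\frac{1}{2}}}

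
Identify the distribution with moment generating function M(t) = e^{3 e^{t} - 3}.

The MGF M(t) = e^{3 e^{t} - 3} is the standard form for the Poisson distribution.
Comparing with the known MGF formula identifies: Poisson(λ=3)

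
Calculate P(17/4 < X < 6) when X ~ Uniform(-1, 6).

P(17/4 < X < 6) = ∫_{17/4}^{6} f(x) dx
where f(x) = \frac{1}{7}
= \frac{1}{4}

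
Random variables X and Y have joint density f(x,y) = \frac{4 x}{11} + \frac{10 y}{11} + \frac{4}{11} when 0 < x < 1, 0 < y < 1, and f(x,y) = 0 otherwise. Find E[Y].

E[Y] = ∫_0^1 ∫_0^1 y × f(x,y) dx dy
= \frac{19}{33}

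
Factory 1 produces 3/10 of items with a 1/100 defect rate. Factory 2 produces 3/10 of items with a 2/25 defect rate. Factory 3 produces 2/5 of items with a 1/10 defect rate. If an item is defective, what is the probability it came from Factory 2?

Using Bayes' theorem:
P(F1) = 3/10, P(D|F1) = 1/100
P(F2) = 3/10, P(D|F2) = 2/25
P(F3) = 2/5, P(D|F3) = 1/10
P(D) = P(D|F1)P(F1) + P(D|F2)P(F2) + P(D|F3)P(F3)
     = \frac{67}{1000}
P(F2|D) = P(D|F2)P(F2) / P(D)
= \frac{24}{67}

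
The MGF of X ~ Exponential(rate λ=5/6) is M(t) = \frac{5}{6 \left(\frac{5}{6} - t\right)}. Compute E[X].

To find E[X], compute M^(1)(0):
M^(1)(t) = \frac{5}{6 \left(\frac{5}{6} - t\right)^{2}}
M^(1)(0) = \frac{6}{5}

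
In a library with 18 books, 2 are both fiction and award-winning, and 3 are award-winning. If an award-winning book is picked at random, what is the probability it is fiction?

P(A ∩ B) = 2/18 = 1/9
P(B) = 3/18 = 1/6
P(A|B) = P(A ∩ B) / P(B) = (1/9) / (1/6) = 2/3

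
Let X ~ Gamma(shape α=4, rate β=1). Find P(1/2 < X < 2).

P(1/2 < X < 2) = ∫_{1/2}^{2} f(x) dx
where f(x) = \frac{x^{3} e^{- x}}{6}
= - \frac{19}{3 e^{2}} + \frac{79}{48 e^{\frac{1}{2}}}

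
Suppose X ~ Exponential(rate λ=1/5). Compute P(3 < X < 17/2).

P(3 < X < 17/2) = ∫_{3}^{17/2} f(x) dx
where f(x) = \frac{e^{- \frac{x}{5}}}{5}
= - \frac{1}{e^{\frac{17}{10}}} + e^{- \frac{3}{5}}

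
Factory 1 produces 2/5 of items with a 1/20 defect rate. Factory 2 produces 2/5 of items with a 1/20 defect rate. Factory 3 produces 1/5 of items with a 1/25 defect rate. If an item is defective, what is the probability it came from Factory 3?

Using Bayes' theorem:
P(F1) = 2/5, P(D|F1) = 1/20
P(F2) = 2/5, P(D|F2) = 1/20
P(F3) = 1/5, P(D|F3) = 1/25
P(D) = P(D|F1)P(F1) + P(D|F2)P(F2) + P(D|F3)P(F3)
     = \frac{6}{125}
P(F3|D) = P(D|F3)P(F3) / P(D)
= \frac{1}{6}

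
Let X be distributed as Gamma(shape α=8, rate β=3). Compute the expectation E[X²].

Using the identity E[X²] = Var(X) + (E[X])²:
E[X] = \frac{8}{3}
Var(X) = \frac{8}{9}
E[X²] = \frac{8}{9} + (\frac{8}{3})²
= 8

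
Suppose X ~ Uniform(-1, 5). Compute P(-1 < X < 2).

P(-1 < X < 2) = ∫_{-1}^{2} f(x) dx
where f(x) = \frac{1}{6}
= \frac{1}{2}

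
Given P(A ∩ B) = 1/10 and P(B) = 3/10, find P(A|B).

P(A|B) = P(A ∩ B) / P(B)
= (1/10) / (3/10)
= 1/3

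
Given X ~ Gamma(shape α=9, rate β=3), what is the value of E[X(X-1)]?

E[X(X-1)] = E[X² - X] = E[X²] - E[X]
E[X] = 3
E[X²] = Var(X) + (E[X])² = 1 + (3)² = 10
E[X(X-1)] = 10 - 3 = 7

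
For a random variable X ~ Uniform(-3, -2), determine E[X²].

Using the identity E[X²] = Var(X) + (E[X])²:
E[X] = - \frac{5}{2}
Var(X) = \frac{1}{12}
E[X²] = \frac{1}{12} + (- \frac{5}{2})²
= \frac{19}{3}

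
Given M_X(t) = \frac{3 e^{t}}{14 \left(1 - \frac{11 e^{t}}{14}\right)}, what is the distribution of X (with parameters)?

The MGF M(t) = \frac{3 e^{t}}{14 \left(1 - \frac{11 e^{t}}{14}\right)} is the standard form for the Geometric distribution.
Comparing with the known MGF formula identifies: Geometric(p=3/14), X = trial number of first success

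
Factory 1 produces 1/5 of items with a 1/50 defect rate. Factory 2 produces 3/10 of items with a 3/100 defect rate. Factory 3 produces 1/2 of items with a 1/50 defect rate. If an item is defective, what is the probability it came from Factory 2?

Using Bayes' theorem:
P(F1) = 1/5, P(D|F1) = 1/50
P(F2) = 3/10, P(D|F2) = 3/100
P(F3) = 1/2, P(D|F3) = 1/50
P(D) = P(D|F1)P(F1) + P(D|F2)P(F2) + P(D|F3)P(F3)
     = \frac{23}{1000}
P(F2|D) = P(D|F2)P(F2) / P(D)
= \frac{9}{23}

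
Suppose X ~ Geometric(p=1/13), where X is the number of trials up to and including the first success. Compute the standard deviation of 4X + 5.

For X ~ Geometric(p=1/13), where X is the number of trials up to and including the first success:
Var(X) = 156
SD(X) = √(Var(X)) = √(156) = 2 \sqrt{39}
SD(4X + 5) = |4| × SD(X) = 4 × 2 \sqrt{39} = 8 \sqrt{39}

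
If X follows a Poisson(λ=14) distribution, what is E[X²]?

Using the identity E[X²] = Var(X) + (E[X])²:
E[X] = 14
Var(X) = 14
E[X²] = 14 + (14)²
= 210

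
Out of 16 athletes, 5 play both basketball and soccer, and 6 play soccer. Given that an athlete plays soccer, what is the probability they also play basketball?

P(A ∩ B) = 5/16
P(B) = 6/16 = 3/8
P(A|B) = P(A ∩ B) / P(B) = (5/16) / (3/8) = 5/6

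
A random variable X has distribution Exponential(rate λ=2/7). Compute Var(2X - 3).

For X ~ Exponential(rate λ=2/7):
Var(X) = \frac{49}{4}
Var(2X - 3) = (2)² × Var(X) = 4 × \frac{49}{4} = 49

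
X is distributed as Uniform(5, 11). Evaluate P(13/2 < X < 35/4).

P(13/2 < X < 35/4) = ∫_{13/2}^{35/4} f(x) dx
where f(x) = \frac{1}{6}
= \frac{3}{8}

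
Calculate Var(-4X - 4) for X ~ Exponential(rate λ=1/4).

For X ~ Exponential(rate λ=1/4):
Var(X) = 16
Var(-4X - 4) = (-4)² × Var(X) = 16 × 16 = 256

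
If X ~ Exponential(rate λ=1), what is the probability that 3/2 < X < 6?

P(3/2 < X < 6) = ∫_{3/2}^{6} f(x) dx
where f(x) = e^{- x}
= - \frac{1}{e^{6}} + e^{- \frac{3}{2}}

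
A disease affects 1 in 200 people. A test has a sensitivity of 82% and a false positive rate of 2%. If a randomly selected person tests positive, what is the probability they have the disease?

Let D = the rare event, + = positive/flagged.
P(D) = 1/200
P(+|D) = 82/100 = 41/50
P(+|D') = 2/100 = 1/50
P(+) = P(+|D)P(D) + P(+|D')P(D')
     = \frac{41}{50} × \frac{1}{200} + \frac{1}{50} × \frac{199}{200}
     = \frac{3}{125}
P(D|+) = P(+|D)P(D)/P(+) = \frac{41}{240}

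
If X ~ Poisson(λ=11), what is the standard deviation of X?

For X ~ Poisson(λ=11):
Var(X) = 11
SD(X) = √(Var(X)) = √(11) = \sqrt{11}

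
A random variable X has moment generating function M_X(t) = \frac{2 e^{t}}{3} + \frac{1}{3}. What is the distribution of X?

The MGF M(t) = \frac{2 e^{t}}{3} + \frac{1}{3} is the standard form for the Bernoulli distribution.
Comparing with the known MGF formula identifies: Bernoulli(p=2/3)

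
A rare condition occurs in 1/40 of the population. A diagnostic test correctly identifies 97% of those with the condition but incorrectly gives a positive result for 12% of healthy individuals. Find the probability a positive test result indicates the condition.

Let D = the rare event, + = positive/flagged.
P(D) = 1/40
P(+|D) = 97/100
P(+|D') = 12/100 = 3/25
P(+) = P(+|D)P(D) + P(+|D')P(D')
     = \frac{97}{100} × \frac{1}{40} + \frac{3}{25} × \frac{39}{40}
     = \frac{113}{800}
P(D|+) = P(+|D)P(D)/P(+) = \frac{97}{565}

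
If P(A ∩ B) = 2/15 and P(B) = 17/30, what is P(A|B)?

P(A|B) = P(A ∩ B) / P(B)
= (2/15) / (17/30)
= 4/17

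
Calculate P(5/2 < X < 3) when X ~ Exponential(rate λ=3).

P(5/2 < X < 3) = ∫_{5/2}^{3} f(x) dx
where f(x) = 3 e^{- 3 x}
= - \frac{1}{e^{9}} + e^{- \frac{15}{2}}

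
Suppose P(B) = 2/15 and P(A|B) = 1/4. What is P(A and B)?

By definition, P(A|B) = P(A ∩ B) / P(B)
So P(A ∩ B) = P(A|B) × P(B)
= 1/4 × 2/15
= 1/30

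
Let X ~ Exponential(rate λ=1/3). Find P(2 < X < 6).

P(2 < X < 6) = ∫_{2}^{6} f(x) dx
where f(x) = \frac{e^{- \frac{x}{3}}}{3}
= - \frac{1}{e^{2}} + e^{- \frac{2}{3}}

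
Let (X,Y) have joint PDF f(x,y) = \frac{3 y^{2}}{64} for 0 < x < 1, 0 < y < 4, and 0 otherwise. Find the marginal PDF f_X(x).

f_X(x) = ∫_0^4 f(x,y) dy
= ∫_0^4 \frac{3 y^{2}}{64} dy
= 1 for 0 < x < 1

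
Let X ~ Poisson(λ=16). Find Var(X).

For X ~ Poisson(λ=16):
Var(X) = 16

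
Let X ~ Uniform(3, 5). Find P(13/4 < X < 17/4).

P(13/4 < X < 17/4) = ∫_{13/4}^{17/4} f(x) dx
where f(x) = \frac{1}{2}
= \frac{1}{2}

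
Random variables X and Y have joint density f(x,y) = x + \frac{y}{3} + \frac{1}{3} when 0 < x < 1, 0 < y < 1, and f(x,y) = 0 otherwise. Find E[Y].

E[Y] = ∫_0^1 ∫_0^1 y × f(x,y) dx dy
= \frac{19}{36}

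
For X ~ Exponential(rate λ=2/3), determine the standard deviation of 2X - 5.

For X ~ Exponential(rate λ=2/3):
Var(X) = \frac{9}{4}
SD(X) = √(Var(X)) = √(\frac{9}{4}) = \frac{3}{2}
SD(2X - 5) = |2| × SD(X) = 2 × \frac{3}{2} = 3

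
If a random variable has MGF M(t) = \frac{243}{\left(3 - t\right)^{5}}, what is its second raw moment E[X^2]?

To find E[X^2], compute M^(2)(0):
M^(1)(t) = \frac{1215}{\left(3 - t\right)^{6}}
M^(2)(t) = \frac{7290}{\left(3 - t\right)^{7}}
M^(2)(0) = \frac{10}{3}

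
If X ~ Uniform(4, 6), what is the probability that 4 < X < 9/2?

P(4 < X < 9/2) = ∫_{4}^{9/2} f(x) dx
where f(x) = \frac{1}{2}
= \frac{1}{4}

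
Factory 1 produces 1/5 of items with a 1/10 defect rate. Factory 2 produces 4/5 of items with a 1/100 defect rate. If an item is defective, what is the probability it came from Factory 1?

Using Bayes' theorem:
P(F1) = 1/5, P(D|F1) = 1/10
P(F2) = 4/5, P(D|F2) = 1/100
P(D) = P(D|F1)P(F1) + P(D|F2)P(F2)
     = \frac{7}{250}
P(F1|D) = P(D|F1)P(F1) / P(D)
= \frac{5}{7}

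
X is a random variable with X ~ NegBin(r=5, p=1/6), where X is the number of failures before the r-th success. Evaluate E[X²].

Using the identity E[X²] = Var(X) + (E[X])²:
E[X] = 25
Var(X) = 150
E[X²] = 150 + (25)²
= 775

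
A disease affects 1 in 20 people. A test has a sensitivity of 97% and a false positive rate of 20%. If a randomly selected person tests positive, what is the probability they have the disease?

Let D = the rare event, + = positive/flagged.
P(D) = 1/20
P(+|D) = 97/100
P(+|D') = 20/100 = 1/5
P(+) = P(+|D)P(D) + P(+|D')P(D')
     = \frac{97}{100} × \frac{1}{20} + \frac{1}{5} × \frac{19}{20}
     = \frac{477}{2000}
P(D|+) = P(+|D)P(D)/P(+) = \frac{97}{477}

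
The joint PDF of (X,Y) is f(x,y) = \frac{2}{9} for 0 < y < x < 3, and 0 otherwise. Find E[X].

f_X(x) = ∫_0^x \frac{2}{9} dy = \frac{2 x}{9}
E[X] = ∫_0^3 x × (\frac{2 x}{9}) dx = 2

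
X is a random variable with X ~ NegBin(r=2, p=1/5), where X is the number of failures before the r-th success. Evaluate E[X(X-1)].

E[X(X-1)] = E[X² - X] = E[X²] - E[X]
E[X] = 8
E[X²] = Var(X) + (E[X])² = 40 + (8)² = 104
E[X(X-1)] = 104 - 8 = 96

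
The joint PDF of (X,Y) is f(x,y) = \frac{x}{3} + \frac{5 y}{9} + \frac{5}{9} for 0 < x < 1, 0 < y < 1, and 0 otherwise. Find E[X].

E[X] = ∫_0^1 ∫_0^1 x × f(x,y) dy dx
= ∫_0^1 ∫_0^1 x × (\frac{x}{3} + \frac{5 y}{9} + \frac{5}{9}) dy dx
= \frac{19}{36}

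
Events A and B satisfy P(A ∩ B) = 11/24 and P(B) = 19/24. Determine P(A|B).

P(A|B) = P(A ∩ B) / P(B)
= (11/24) / (19/24)
= 11/19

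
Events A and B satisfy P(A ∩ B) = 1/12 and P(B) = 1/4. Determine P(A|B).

P(A|B) = P(A ∩ B) / P(B)
= (1/12) / (1/4)
= 1/3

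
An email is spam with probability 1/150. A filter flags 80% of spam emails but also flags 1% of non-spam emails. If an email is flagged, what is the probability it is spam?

Let D = the rare event, + = positive/flagged.
P(D) = 1/150
P(+|D) = 80/100 = 4/5
P(+|D') = 1/100
P(+) = P(+|D)P(D) + P(+|D')P(D')
     = \frac{4}{5} × \frac{1}{150} + \frac{1}{100} × \frac{149}{150}
     = \frac{229}{15000}
P(D|+) = P(+|D)P(D)/P(+) = \frac{80}{229}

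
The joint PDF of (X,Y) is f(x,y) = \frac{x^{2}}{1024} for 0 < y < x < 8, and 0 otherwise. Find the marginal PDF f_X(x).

f_X(x) = ∫_0^x \frac{x^{2}}{1024} dy = \frac{x^{3}}{1024}
for 0 < x < 8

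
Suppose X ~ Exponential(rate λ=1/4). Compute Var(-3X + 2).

For X ~ Exponential(rate λ=1/4):
Var(X) = 16
Var(-3X + 2) = (-3)² × Var(X) = 9 × 16 = 144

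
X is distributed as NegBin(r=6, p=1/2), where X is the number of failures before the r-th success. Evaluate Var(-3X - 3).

For X ~ NegBin(r=6, p=1/2), where X is the number of failures before the r-th success:
Var(X) = 12
Var(-3X - 3) = (-3)² × Var(X) = 9 × 12 = 108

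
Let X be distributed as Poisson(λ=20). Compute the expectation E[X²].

Using the identity E[X²] = Var(X) + (E[X])²:
E[X] = 20
Var(X) = 20
E[X²] = 20 + (20)²
= 420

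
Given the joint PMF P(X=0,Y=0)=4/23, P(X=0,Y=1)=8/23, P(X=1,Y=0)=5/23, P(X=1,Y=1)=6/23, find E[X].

First find marginal of X:
P(X=0) = 12/23
P(X=1) = 11/23
E[X] = 0 × 12/23 + 1 × 11/23 = 11/23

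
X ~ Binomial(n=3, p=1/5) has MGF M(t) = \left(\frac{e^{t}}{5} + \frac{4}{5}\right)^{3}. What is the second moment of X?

To find E[X^2], compute M^(2)(0):
M^(1)(t) = \frac{3 \left(\frac{e^{t}}{5} + \frac{4}{5}\right)^{2} e^{t}}{5}
M^(2)(t) = \frac{3 \left(\frac{e^{t}}{5} + \frac{4}{5}\right)^{2} e^{t}}{5} + \frac{6 \left(\frac{e^{t}}{5} + \frac{4}{5}\right) e^{2 t}}{25}
M^(2)(0) = \frac{21}{25}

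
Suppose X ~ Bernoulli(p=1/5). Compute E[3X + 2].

For X ~ Bernoulli(p=1/5):
E[X] = \frac{1}{5}
E[3X + 2] = 3 × E[X] + 2 = \frac{13}{5}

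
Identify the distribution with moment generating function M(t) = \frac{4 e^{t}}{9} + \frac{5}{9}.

The MGF M(t) = \frac{4 e^{t}}{9} + \frac{5}{9} is the standard form for the Bernoulli distribution.
Comparing with the known MGF formula identifies: Bernoulli(p=4/9)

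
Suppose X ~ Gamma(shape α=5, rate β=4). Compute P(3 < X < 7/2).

P(3 < X < 7/2) = ∫_{3}^{7/2} f(x) dx
where f(x) = \frac{128 x^{4} e^{- 4 x}}{3}
= \frac{-2171 + 1237 e^{2}}{e^{14}}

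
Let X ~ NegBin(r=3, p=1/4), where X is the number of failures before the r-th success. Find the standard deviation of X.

For X ~ NegBin(r=3, p=1/4), where X is the number of failures before the r-th success:
Var(X) = 36
SD(X) = √(Var(X)) = √(36) = 6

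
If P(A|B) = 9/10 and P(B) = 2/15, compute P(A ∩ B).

By definition, P(A|B) = P(A ∩ B) / P(B)
So P(A ∩ B) = P(A|B) × P(B)
= 9/10 × 2/15
= 3/25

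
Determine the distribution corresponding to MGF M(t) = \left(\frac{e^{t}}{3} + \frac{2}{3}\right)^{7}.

The MGF M(t) = \left(\frac{e^{t}}{3} + \frac{2}{3}\right)^{7} is the standard form for the Binomial distribution.
Comparing with the known MGF formula identifies: Binomial(n=7, p=1/3)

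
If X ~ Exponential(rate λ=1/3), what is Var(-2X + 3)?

For X ~ Exponential(rate λ=1/3):
Var(X) = 9
Var(-2X + 3) = (-2)² × Var(X) = 4 × 9 = 36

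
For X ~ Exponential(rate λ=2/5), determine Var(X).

For X ~ Exponential(rate λ=2/5):
Var(X) = \frac{25}{4}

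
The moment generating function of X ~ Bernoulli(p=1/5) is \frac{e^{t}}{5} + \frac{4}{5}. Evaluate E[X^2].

To find E[X^2], compute M^(2)(0):
M^(1)(t) = \frac{e^{t}}{5}
M^(2)(t) = \frac{e^{t}}{5}
M^(2)(0) = \frac{1}{5}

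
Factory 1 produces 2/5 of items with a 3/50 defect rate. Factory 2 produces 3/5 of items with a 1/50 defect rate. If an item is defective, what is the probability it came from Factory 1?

Using Bayes' theorem:
P(F1) = 2/5, P(D|F1) = 3/50
P(F2) = 3/5, P(D|F2) = 1/50
P(D) = P(D|F1)P(F1) + P(D|F2)P(F2)
     = \frac{9}{250}
P(F1|D) = P(D|F1)P(F1) / P(D)
= \frac{2}{3}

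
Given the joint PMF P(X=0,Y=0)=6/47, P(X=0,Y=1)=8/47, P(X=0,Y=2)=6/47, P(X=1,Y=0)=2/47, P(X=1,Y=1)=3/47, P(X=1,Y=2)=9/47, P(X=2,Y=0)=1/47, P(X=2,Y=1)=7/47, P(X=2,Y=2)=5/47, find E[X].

First find marginal of X:
P(X=0) = 20/47
P(X=1) = 14/47
P(X=2) = 13/47
E[X] = 0 × 20/47 + 1 × 14/47 + 2 × 13/47 = 40/47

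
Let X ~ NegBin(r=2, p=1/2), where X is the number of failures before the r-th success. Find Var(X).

For X ~ NegBin(r=2, p=1/2), where X is the number of failures before the r-th success:
Var(X) = 4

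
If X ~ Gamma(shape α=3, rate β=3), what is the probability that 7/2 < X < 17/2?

P(7/2 < X < 17/2) = ∫_{7/2}^{17/2} f(x) dx
where f(x) = \frac{27 x^{2} e^{- 3 x}}{2}
= \frac{-2813 + 533 e^{15}}{8 e^{\frac{51}{2}}}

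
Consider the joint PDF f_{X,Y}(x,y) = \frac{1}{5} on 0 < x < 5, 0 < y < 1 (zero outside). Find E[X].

f_X(x) = ∫_0^1 \frac{1}{5} dy = \frac{1}{5}
E[X] = ∫_0^5 x × (\frac{1}{5}) dx = \frac{5}{2}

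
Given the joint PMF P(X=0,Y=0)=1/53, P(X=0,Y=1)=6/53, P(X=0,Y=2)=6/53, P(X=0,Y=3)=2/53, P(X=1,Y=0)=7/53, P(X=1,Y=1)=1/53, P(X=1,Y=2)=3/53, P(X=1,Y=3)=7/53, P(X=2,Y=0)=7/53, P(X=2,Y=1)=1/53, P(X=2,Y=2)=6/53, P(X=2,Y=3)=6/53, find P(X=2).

P(X=2) = P(X=2,Y=0) + P(X=2,Y=1) + P(X=2,Y=2) + P(X=2,Y=3)
= 7/53 + 1/53 + 6/53 + 6/53
= 20/53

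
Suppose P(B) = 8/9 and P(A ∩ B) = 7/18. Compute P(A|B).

P(A|B) = P(A ∩ B) / P(B)
= (7/18) / (8/9)
= 7/16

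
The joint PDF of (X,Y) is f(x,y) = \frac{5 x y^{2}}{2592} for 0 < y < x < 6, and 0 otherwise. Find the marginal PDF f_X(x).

f_X(x) = ∫_0^x \frac{5 x y^{2}}{2592} dy = \frac{5 x^{4}}{7776}
for 0 < x < 6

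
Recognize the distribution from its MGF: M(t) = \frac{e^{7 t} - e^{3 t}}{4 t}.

The MGF M(t) = \frac{e^{7 t} - e^{3 t}}{4 t} is the standard form for the Uniform distribution.
Comparing with the known MGF formula identifies: Uniform(3, 7)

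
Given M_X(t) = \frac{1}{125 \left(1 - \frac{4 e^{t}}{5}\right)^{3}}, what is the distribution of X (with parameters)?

The MGF M(t) = \frac{1}{125 \left(1 - \frac{4 e^{t}}{5}\right)^{3}} is the standard form for the NegativeBinomial distribution.
Comparing with the known MGF formula identifies: NegBin(r=3, p=1/5), X = failures before r-th success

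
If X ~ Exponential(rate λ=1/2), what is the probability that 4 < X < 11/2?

P(4 < X < 11/2) = ∫_{4}^{11/2} f(x) dx
where f(x) = \frac{e^{- \frac{x}{2}}}{2}
= - \frac{1}{e^{\frac{11}{4}}} + e^{-2}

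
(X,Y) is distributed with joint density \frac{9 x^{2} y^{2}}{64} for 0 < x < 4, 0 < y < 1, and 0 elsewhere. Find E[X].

f_X(x) = ∫_0^1 \frac{9 x^{2} y^{2}}{64} dy = \frac{3 x^{2}}{64}
E[X] = ∫_0^4 x × (\frac{3 x^{2}}{64}) dx = 3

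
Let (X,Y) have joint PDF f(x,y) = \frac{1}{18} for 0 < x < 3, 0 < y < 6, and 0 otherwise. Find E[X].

f_X(x) = ∫_0^6 \frac{1}{18} dy = \frac{1}{3}
E[X] = ∫_0^3 x × (\frac{1}{3}) dx = \frac{3}{2}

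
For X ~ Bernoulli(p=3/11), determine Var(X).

For X ~ Bernoulli(p=3/11):
Var(X) = \frac{24}{121}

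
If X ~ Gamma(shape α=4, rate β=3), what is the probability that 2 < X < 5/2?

P(2 < X < 5/2) = ∫_{2}^{5/2} f(x) dx
where f(x) = \frac{27 x^{3} e^{- 3 x}}{2}
= - \frac{1711}{16 e^{\frac{15}{2}}} + \frac{61}{e^{6}}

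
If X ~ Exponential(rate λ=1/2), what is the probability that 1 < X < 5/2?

P(1 < X < 5/2) = ∫_{1}^{5/2} f(x) dx
where f(x) = \frac{e^{- \frac{x}{2}}}{2}
= - \frac{1}{e^{\frac{5}{4}}} + e^{- \frac{1}{2}}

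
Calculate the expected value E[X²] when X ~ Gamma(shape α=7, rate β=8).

Using the identity E[X²] = Var(X) + (E[X])²:
E[X] = \frac{7}{8}
Var(X) = \frac{7}{64}
E[X²] = \frac{7}{64} + (\frac{7}{8})²
= \frac{7}{8}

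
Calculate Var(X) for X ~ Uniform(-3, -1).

For X ~ Uniform(-3, -1):
Var(X) = \frac{1}{3}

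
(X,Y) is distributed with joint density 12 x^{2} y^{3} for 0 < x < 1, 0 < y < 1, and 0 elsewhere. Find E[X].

E[X] = ∫_0^1 ∫_0^1 x × f(x,y) dy dx
= ∫_0^1 ∫_0^1 x × (12 x^{2} y^{3}) dy dx
= \frac{3}{4}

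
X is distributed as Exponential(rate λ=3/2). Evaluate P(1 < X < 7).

P(1 < X < 7) = ∫_{1}^{7} f(x) dx
where f(x) = \frac{3 e^{- \frac{3 x}{2}}}{2}
= - \frac{1 - e^{9}}{e^{\frac{21}{2}}}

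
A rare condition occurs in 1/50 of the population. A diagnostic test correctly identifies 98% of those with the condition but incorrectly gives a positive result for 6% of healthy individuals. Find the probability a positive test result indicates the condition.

Let D = the rare event, + = positive/flagged.
P(D) = 1/50
P(+|D) = 98/100 = 49/50
P(+|D') = 6/100 = 3/50
P(+) = P(+|D)P(D) + P(+|D')P(D')
     = \frac{49}{50} × \frac{1}{50} + \frac{3}{50} × \frac{49}{50}
     = \frac{49}{625}
P(D|+) = P(+|D)P(D)/P(+) = \frac{1}{4}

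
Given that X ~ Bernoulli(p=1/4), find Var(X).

For X ~ Bernoulli(p=1/4):
Var(X) = \frac{3}{16}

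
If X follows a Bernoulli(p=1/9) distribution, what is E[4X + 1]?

For X ~ Bernoulli(p=1/9):
E[X] = \frac{1}{9}
E[4X + 1] = 4 × E[X] + 1 = \frac{13}{9}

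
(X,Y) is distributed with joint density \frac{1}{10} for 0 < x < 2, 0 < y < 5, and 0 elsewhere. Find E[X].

f_X(x) = ∫_0^5 \frac{1}{10} dy = \frac{1}{2}
E[X] = ∫_0^2 x × (\frac{1}{2}) dx = 1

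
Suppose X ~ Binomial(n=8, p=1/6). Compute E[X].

For X ~ Binomial(n=8, p=1/6), the expected value is:
E[X] = \frac{4}{3}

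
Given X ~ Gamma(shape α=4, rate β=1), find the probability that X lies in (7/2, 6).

P(7/2 < X < 6) = ∫_{7/2}^{6} f(x) dx
where f(x) = \frac{x^{3} e^{- x}}{6}
= - \frac{61}{e^{6}} + \frac{853}{48 e^{\frac{7}{2}}}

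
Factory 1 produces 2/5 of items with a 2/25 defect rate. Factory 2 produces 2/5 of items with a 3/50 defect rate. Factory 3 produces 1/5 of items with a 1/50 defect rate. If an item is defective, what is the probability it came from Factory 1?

Using Bayes' theorem:
P(F1) = 2/5, P(D|F1) = 2/25
P(F2) = 2/5, P(D|F2) = 3/50
P(F3) = 1/5, P(D|F3) = 1/50
P(D) = P(D|F1)P(F1) + P(D|F2)P(F2) + P(D|F3)P(F3)
     = \frac{3}{50}
P(F1|D) = P(D|F1)P(F1) / P(D)
= \frac{8}{15}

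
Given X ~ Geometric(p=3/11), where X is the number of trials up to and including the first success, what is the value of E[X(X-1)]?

E[X(X-1)] = E[X² - X] = E[X²] - E[X]
E[X] = \frac{11}{3}
E[X²] = Var(X) + (E[X])² = \frac{88}{9} + (\frac{11}{3})² = \frac{209}{9}
E[X(X-1)] = \frac{209}{9} - \frac{11}{3} = \frac{176}{9}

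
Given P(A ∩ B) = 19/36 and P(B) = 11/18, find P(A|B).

P(A|B) = P(A ∩ B) / P(B)
= (19/36) / (11/18)
= 19/22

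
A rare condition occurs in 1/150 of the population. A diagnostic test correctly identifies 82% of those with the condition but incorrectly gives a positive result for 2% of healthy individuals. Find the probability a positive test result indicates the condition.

Let D = the rare event, + = positive/flagged.
P(D) = 1/150
P(+|D) = 82/100 = 41/50
P(+|D') = 2/100 = 1/50
P(+) = P(+|D)P(D) + P(+|D')P(D')
     = \frac{41}{50} × \frac{1}{150} + \frac{1}{50} × \frac{149}{150}
     = \frac{19}{750}
P(D|+) = P(+|D)P(D)/P(+) = \frac{41}{190}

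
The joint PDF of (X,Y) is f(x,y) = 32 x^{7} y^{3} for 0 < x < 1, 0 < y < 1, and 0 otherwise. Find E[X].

E[X] = ∫_0^1 ∫_0^1 x × f(x,y) dy dx
= ∫_0^1 ∫_0^1 x × (32 x^{7} y^{3}) dy dx
= \frac{8}{9}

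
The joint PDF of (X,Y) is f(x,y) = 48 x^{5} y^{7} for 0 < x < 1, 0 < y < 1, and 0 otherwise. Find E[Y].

E[Y] = ∫_0^1 ∫_0^1 y × f(x,y) dx dy
= \frac{8}{9}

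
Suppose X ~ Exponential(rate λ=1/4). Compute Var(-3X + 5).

For X ~ Exponential(rate λ=1/4):
Var(X) = 16
Var(-3X + 5) = (-3)² × Var(X) = 9 × 16 = 144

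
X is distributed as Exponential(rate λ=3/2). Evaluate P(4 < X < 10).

P(4 < X < 10) = ∫_{4}^{10} f(x) dx
where f(x) = \frac{3 e^{- \frac{3 x}{2}}}{2}
= - \frac{1 - e^{9}}{e^{15}}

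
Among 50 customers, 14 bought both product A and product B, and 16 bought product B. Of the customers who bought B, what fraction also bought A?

P(A ∩ B) = 14/50 = 7/25
P(B) = 16/50 = 8/25
P(A|B) = P(A ∩ B) / P(B) = (7/25) / (8/25) = 7/8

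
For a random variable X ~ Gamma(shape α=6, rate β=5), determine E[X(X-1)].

E[X(X-1)] = E[X² - X] = E[X²] - E[X]
E[X] = \frac{6}{5}
E[X²] = Var(X) + (E[X])² = \frac{6}{25} + (\frac{6}{5})² = \frac{42}{25}
E[X(X-1)] = \frac{42}{25} - \frac{6}{5} = \frac{12}{25}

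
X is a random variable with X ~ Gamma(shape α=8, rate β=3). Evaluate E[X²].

Using the identity E[X²] = Var(X) + (E[X])²:
E[X] = \frac{8}{3}
Var(X) = \frac{8}{9}
E[X²] = \frac{8}{9} + (\frac{8}{3})²
= 8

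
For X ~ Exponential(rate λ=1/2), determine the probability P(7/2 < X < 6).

P(7/2 < X < 6) = ∫_{7/2}^{6} f(x) dx
where f(x) = \frac{e^{- \frac{x}{2}}}{2}
= - \frac{1}{e^{3}} + e^{- \frac{7}{4}}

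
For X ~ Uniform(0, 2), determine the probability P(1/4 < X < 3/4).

P(1/4 < X < 3/4) = ∫_{1/4}^{3/4} f(x) dx
where f(x) = \frac{1}{2}
= \frac{1}{4}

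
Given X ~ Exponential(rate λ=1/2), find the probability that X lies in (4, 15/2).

P(4 < X < 15/2) = ∫_{4}^{15/2} f(x) dx
where f(x) = \frac{e^{- \frac{x}{2}}}{2}
= - \frac{1}{e^{\frac{15}{4}}} + e^{-2}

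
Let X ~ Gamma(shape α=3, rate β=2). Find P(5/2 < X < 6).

P(5/2 < X < 6) = ∫_{5/2}^{6} f(x) dx
where f(x) = 4 x^{2} e^{- 2 x}
= \frac{-170 + 37 e^{7}}{2 e^{12}}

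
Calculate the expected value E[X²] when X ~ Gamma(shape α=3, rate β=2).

Using the identity E[X²] = Var(X) + (E[X])²:
E[X] = \frac{3}{2}
Var(X) = \frac{3}{4}
E[X²] = \frac{3}{4} + (\frac{3}{2})²
= 3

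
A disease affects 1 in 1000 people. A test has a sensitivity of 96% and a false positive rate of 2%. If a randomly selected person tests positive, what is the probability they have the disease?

Let D = the rare event, + = positive/flagged.
P(D) = 1/1000
P(+|D) = 96/100 = 24/25
P(+|D') = 2/100 = 1/50
P(+) = P(+|D)P(D) + P(+|D')P(D')
     = \frac{24}{25} × \frac{1}{1000} + \frac{1}{50} × \frac{999}{1000}
     = \frac{1047}{50000}
P(D|+) = P(+|D)P(D)/P(+) = \frac{16}{349}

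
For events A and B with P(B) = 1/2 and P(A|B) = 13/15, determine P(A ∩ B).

By definition, P(A|B) = P(A ∩ B) / P(B)
So P(A ∩ B) = P(A|B) × P(B)
= 13/15 × 1/2
= 13/30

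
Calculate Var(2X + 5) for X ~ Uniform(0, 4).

For X ~ Uniform(0, 4):
Var(X) = \frac{4}{3}
Var(2X + 5) = (2)² × Var(X) = 4 × \frac{4}{3} = \frac{16}{3}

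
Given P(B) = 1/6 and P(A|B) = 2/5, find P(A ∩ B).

By definition, P(A|B) = P(A ∩ B) / P(B)
So P(A ∩ B) = P(A|B) × P(B)
= 2/5 × 1/6
= 1/15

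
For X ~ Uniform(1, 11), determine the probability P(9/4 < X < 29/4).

P(9/4 < X < 29/4) = ∫_{9/4}^{29/4} f(x) dx
where f(x) = \frac{1}{10}
= \frac{1}{2}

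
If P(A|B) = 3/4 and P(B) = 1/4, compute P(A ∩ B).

By definition, P(A|B) = P(A ∩ B) / P(B)
So P(A ∩ B) = P(A|B) × P(B)
= 3/4 × 1/4
= 3/16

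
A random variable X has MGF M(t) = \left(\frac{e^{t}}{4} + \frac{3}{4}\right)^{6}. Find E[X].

To find E[X], compute M^(1)(0):
M^(1)(t) = \frac{3 \left(\frac{e^{t}}{4} + \frac{3}{4}\right)^{5} e^{t}}{2}
M^(1)(0) = \frac{3}{2}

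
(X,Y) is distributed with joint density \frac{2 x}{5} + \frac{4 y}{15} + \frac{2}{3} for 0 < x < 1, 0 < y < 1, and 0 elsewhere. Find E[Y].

E[Y] = ∫_0^1 ∫_0^1 y × f(x,y) dx dy
= \frac{47}{90}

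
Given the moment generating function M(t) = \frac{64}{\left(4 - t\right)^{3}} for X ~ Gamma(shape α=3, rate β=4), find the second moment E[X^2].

To find E[X^2], compute M^(2)(0):
M^(1)(t) = \frac{192}{\left(4 - t\right)^{4}}
M^(2)(t) = \frac{768}{\left(4 - t\right)^{5}}
M^(2)(0) = \frac{3}{4}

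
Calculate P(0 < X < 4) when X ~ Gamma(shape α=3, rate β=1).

P(0 < X < 4) = ∫_{0}^{4} f(x) dx
where f(x) = \frac{x^{2} e^{- x}}{2}
= 1 - \frac{13}{e^{4}}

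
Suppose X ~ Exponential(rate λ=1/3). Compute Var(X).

For X ~ Exponential(rate λ=1/3):
Var(X) = 9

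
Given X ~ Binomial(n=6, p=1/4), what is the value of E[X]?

For X ~ Binomial(n=6, p=1/4), the expected value is:
E[X] = \frac{3}{2}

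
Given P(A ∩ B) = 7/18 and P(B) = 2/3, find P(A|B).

P(A|B) = P(A ∩ B) / P(B)
= (7/18) / (2/3)
= 7/12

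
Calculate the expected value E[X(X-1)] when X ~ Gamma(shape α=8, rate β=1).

E[X(X-1)] = E[X² - X] = E[X²] - E[X]
E[X] = 8
E[X²] = Var(X) + (E[X])² = 8 + (8)² = 72
E[X(X-1)] = 72 - 8 = 64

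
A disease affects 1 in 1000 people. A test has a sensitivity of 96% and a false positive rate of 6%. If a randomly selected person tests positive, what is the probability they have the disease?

Let D = the rare event, + = positive/flagged.
P(D) = 1/1000
P(+|D) = 96/100 = 24/25
P(+|D') = 6/100 = 3/50
P(+) = P(+|D)P(D) + P(+|D')P(D')
     = \frac{24}{25} × \frac{1}{1000} + \frac{3}{50} × \frac{999}{1000}
     = \frac{609}{10000}
P(D|+) = P(+|D)P(D)/P(+) = \frac{16}{1015}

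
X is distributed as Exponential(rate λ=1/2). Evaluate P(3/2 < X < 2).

P(3/2 < X < 2) = ∫_{3/2}^{2} f(x) dx
where f(x) = \frac{e^{- \frac{x}{2}}}{2}
= - \frac{1}{e} + e^{- \frac{3}{4}}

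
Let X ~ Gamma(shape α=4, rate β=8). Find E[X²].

Using the identity E[X²] = Var(X) + (E[X])²:
E[X] = \frac{1}{2}
Var(X) = \frac{1}{16}
E[X²] = \frac{1}{16} + (\frac{1}{2})²
= \frac{5}{16}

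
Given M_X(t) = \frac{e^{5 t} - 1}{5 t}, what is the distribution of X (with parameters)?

The MGF M(t) = \frac{e^{5 t} - 1}{5 t} is the standard form for the Uniform distribution.
Comparing with the known MGF formula identifies: Uniform(0, 5)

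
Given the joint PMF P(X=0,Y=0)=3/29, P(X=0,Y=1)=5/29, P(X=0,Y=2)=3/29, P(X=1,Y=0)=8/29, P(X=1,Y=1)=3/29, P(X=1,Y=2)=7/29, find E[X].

First find marginal of X:
P(X=0) = 11/29
P(X=1) = 18/29
E[X] = 0 × 11/29 + 1 × 18/29 = 18/29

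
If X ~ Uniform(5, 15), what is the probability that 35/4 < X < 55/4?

P(35/4 < X < 55/4) = ∫_{35/4}^{55/4} f(x) dx
where f(x) = \frac{1}{10}
= \frac{1}{2}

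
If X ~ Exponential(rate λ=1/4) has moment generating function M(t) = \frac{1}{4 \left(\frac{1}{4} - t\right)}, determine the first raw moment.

To find E[X], compute M^(1)(0):
M^(1)(t) = \frac{1}{4 \left(\frac{1}{4} - t\right)^{2}}
M^(1)(0) = 4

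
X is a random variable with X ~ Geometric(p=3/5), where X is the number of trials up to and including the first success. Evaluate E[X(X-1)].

E[X(X-1)] = E[X² - X] = E[X²] - E[X]
E[X] = \frac{5}{3}
E[X²] = Var(X) + (E[X])² = \frac{10}{9} + (\frac{5}{3})² = \frac{35}{9}
E[X(X-1)] = \frac{35}{9} - \frac{5}{3} = \frac{20}{9}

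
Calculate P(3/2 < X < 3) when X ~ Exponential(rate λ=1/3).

P(3/2 < X < 3) = ∫_{3/2}^{3} f(x) dx
where f(x) = \frac{e^{- \frac{x}{3}}}{3}
= - \frac{1}{e} + e^{- \frac{1}{2}}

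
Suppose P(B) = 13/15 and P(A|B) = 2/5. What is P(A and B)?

By definition, P(A|B) = P(A ∩ B) / P(B)
So P(A ∩ B) = P(A|B) × P(B)
= 2/5 × 13/15
= 26/75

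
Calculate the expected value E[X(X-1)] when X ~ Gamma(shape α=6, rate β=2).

E[X(X-1)] = E[X² - X] = E[X²] - E[X]
E[X] = 3
E[X²] = Var(X) + (E[X])² = \frac{3}{2} + (3)² = \frac{21}{2}
E[X(X-1)] = \frac{21}{2} - 3 = \frac{15}{2}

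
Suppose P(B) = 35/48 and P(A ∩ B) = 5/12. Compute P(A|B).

P(A|B) = P(A ∩ B) / P(B)
= (5/12) / (35/48)
= 4/7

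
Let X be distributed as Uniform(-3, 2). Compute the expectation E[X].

For X ~ Uniform(-3, 2), the expected value is:
E[X] = - \frac{1}{2}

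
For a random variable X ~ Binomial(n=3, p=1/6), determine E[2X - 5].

For X ~ Binomial(n=3, p=1/6):
E[X] = \frac{1}{2}
E[2X - 5] = 2 × E[X] - 5 = -4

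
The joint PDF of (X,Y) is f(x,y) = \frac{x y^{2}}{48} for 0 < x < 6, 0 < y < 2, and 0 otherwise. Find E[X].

f_X(x) = ∫_0^2 \frac{x y^{2}}{48} dy = \frac{x}{18}
E[X] = ∫_0^6 x × (\frac{x}{18}) dx = 4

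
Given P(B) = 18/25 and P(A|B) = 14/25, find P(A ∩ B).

By definition, P(A|B) = P(A ∩ B) / P(B)
So P(A ∩ B) = P(A|B) × P(B)
= 14/25 × 18/25
= 252/625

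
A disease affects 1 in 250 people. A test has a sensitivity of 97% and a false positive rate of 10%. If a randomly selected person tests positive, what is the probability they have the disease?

Let D = the rare event, + = positive/flagged.
P(D) = 1/250
P(+|D) = 97/100
P(+|D') = 10/100 = 1/10
P(+) = P(+|D)P(D) + P(+|D')P(D')
     = \frac{97}{100} × \frac{1}{250} + \frac{1}{10} × \frac{249}{250}
     = \frac{2587}{25000}
P(D|+) = P(+|D)P(D)/P(+) = \frac{97}{2587}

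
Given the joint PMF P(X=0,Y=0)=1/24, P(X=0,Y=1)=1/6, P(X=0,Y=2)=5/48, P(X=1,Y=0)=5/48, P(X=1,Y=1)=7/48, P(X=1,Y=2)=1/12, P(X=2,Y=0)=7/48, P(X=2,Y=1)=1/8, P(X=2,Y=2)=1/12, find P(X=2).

P(X=2) = P(X=2,Y=0) + P(X=2,Y=1) + P(X=2,Y=2)
= 7/48 + 1/8 + 1/12
= 17/48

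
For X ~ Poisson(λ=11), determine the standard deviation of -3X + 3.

For X ~ Poisson(λ=11):
Var(X) = 11
SD(X) = √(Var(X)) = √(11) = \sqrt{11}
SD(-3X + 3) = |-3| × SD(X) = 3 × \sqrt{11} = 3 \sqrt{11}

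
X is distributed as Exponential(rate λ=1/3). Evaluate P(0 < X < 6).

P(0 < X < 6) = ∫_{0}^{6} f(x) dx
where f(x) = \frac{e^{- \frac{x}{3}}}{3}
= 1 - e^{-2}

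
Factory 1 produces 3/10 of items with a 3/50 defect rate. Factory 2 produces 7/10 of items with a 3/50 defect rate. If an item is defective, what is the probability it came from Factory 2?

Using Bayes' theorem:
P(F1) = 3/10, P(D|F1) = 3/50
P(F2) = 7/10, P(D|F2) = 3/50
P(D) = P(D|F1)P(F1) + P(D|F2)P(F2)
     = \frac{3}{50}
P(F2|D) = P(D|F2)P(F2) / P(D)
= \frac{7}{10}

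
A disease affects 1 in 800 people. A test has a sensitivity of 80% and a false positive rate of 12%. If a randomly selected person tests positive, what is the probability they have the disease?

Let D = the rare event, + = positive/flagged.
P(D) = 1/800
P(+|D) = 80/100 = 4/5
P(+|D') = 12/100 = 3/25
P(+) = P(+|D)P(D) + P(+|D')P(D')
     = \frac{4}{5} × \frac{1}{800} + \frac{3}{25} × \frac{799}{800}
     = \frac{2417}{20000}
P(D|+) = P(+|D)P(D)/P(+) = \frac{20}{2417}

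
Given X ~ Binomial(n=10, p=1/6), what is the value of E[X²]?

Using the identity E[X²] = Var(X) + (E[X])²:
E[X] = \frac{5}{3}
Var(X) = \frac{25}{18}
E[X²] = \frac{25}{18} + (\frac{5}{3})²
= \frac{25}{6}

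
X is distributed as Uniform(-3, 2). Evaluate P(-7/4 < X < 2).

P(-7/4 < X < 2) = ∫_{-7/4}^{2} f(x) dx
where f(x) = \frac{1}{5}
= \frac{3}{4}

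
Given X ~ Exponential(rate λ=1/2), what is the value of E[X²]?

Using the identity E[X²] = Var(X) + (E[X])²:
E[X] = 2
Var(X) = 4
E[X²] = 4 + (2)²
= 8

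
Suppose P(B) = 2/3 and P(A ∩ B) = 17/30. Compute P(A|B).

P(A|B) = P(A ∩ B) / P(B)
= (17/30) / (2/3)
= 17/20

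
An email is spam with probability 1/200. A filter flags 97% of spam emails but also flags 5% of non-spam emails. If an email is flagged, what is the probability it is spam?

Let D = the rare event, + = positive/flagged.
P(D) = 1/200
P(+|D) = 97/100
P(+|D') = 5/100 = 1/20
P(+) = P(+|D)P(D) + P(+|D')P(D')
     = \frac{97}{100} × \frac{1}{200} + \frac{1}{20} × \frac{199}{200}
     = \frac{273}{5000}
P(D|+) = P(+|D)P(D)/P(+) = \frac{97}{1092}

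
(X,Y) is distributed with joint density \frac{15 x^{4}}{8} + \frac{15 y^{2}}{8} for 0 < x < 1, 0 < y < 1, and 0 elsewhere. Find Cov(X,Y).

E[XY] = ∫∫ xy × f(x,y) dx dy = \frac{25}{64}
E[X] = \frac{5}{8}
E[Y] = \frac{21}{32}
Cov(X,Y) = E[XY] - E[X]E[Y] = - \frac{5}{256}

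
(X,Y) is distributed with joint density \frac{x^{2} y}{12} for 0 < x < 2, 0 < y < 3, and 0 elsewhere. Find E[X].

f_X(x) = ∫_0^3 \frac{x^{2} y}{12} dy = \frac{3 x^{2}}{8}
E[X] = ∫_0^2 x × (\frac{3 x^{2}}{8}) dx = \frac{3}{2}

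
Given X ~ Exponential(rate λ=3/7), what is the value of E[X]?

For X ~ Exponential(rate λ=3/7), the expected value is:
E[X] = \frac{7}{3}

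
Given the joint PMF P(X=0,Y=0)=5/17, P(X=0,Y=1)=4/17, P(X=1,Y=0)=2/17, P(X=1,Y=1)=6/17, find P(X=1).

P(X=1) = P(X=1,Y=0) + P(X=1,Y=1)
= 2/17 + 6/17
= 8/17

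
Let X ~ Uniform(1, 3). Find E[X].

For X ~ Uniform(1, 3), the expected value is:
E[X] = 2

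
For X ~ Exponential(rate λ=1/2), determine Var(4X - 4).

For X ~ Exponential(rate λ=1/2):
Var(X) = 4
Var(4X - 4) = (4)² × Var(X) = 16 × 4 = 64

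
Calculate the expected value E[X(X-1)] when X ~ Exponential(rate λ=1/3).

E[X(X-1)] = E[X² - X] = E[X²] - E[X]
E[X] = 3
E[X²] = Var(X) + (E[X])² = 9 + (3)² = 18
E[X(X-1)] = 18 - 3 = 15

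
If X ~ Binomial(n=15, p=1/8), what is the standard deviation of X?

For X ~ Binomial(n=15, p=1/8):
Var(X) = \frac{105}{64}
SD(X) = √(Var(X)) = √(\frac{105}{64}) = \frac{\sqrt{105}}{8}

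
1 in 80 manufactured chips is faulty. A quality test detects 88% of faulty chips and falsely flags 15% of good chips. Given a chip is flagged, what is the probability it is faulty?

Let D = the rare event, + = positive/flagged.
P(D) = 1/80
P(+|D) = 88/100 = 22/25
P(+|D') = 15/100 = 3/20
P(+) = P(+|D)P(D) + P(+|D')P(D')
     = \frac{22}{25} × \frac{1}{80} + \frac{3}{20} × \frac{79}{80}
     = \frac{1273}{8000}
P(D|+) = P(+|D)P(D)/P(+) = \frac{88}{1273}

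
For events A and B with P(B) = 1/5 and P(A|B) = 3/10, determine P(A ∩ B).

By definition, P(A|B) = P(A ∩ B) / P(B)
So P(A ∩ B) = P(A|B) × P(B)
= 3/10 × 1/5
= 3/50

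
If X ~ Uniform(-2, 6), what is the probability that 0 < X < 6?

P(0 < X < 6) = ∫_{0}^{6} f(x) dx
where f(x) = \frac{1}{8}
= \frac{3}{4}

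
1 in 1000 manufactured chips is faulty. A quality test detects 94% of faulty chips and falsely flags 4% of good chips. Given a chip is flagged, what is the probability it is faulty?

Let D = the rare event, + = positive/flagged.
P(D) = 1/1000
P(+|D) = 94/100 = 47/50
P(+|D') = 4/100 = 1/25
P(+) = P(+|D)P(D) + P(+|D')P(D')
     = \frac{47}{50} × \frac{1}{1000} + \frac{1}{25} × \frac{999}{1000}
     = \frac{409}{10000}
P(D|+) = P(+|D)P(D)/P(+) = \frac{47}{2045}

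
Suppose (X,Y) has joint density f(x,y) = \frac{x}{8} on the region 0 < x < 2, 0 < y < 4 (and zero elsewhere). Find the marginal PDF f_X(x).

f_X(x) = ∫_0^4 f(x,y) dy
= ∫_0^4 \frac{x}{8} dy
= \frac{x}{2} for 0 < x < 2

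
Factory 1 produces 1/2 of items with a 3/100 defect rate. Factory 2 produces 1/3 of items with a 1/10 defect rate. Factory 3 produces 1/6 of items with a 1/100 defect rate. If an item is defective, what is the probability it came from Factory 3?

Using Bayes' theorem:
P(F1) = 1/2, P(D|F1) = 3/100
P(F2) = 1/3, P(D|F2) = 1/10
P(F3) = 1/6, P(D|F3) = 1/100
P(D) = P(D|F1)P(F1) + P(D|F2)P(F2) + P(D|F3)P(F3)
     = \frac{1}{20}
P(F3|D) = P(D|F3)P(F3) / P(D)
= \frac{1}{30}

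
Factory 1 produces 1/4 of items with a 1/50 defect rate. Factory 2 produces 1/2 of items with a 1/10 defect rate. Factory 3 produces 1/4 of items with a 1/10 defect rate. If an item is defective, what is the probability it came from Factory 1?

Using Bayes' theorem:
P(F1) = 1/4, P(D|F1) = 1/50
P(F2) = 1/2, P(D|F2) = 1/10
P(F3) = 1/4, P(D|F3) = 1/10
P(D) = P(D|F1)P(F1) + P(D|F2)P(F2) + P(D|F3)P(F3)
     = \frac{2}{25}
P(F1|D) = P(D|F1)P(F1) / P(D)
= \frac{1}{16}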